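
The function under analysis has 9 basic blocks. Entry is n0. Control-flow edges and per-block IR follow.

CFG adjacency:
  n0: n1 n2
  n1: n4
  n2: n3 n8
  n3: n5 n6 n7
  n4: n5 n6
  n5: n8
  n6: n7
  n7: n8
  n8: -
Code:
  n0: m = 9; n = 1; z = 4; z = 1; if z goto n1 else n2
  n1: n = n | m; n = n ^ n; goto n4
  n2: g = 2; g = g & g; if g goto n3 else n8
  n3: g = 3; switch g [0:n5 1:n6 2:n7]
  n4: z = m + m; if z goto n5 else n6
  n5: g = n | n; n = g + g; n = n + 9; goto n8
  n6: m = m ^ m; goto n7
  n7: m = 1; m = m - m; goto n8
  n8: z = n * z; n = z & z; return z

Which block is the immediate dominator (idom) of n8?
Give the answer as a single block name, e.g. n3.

Answer: n0

Working:
idom tree: n1←n0 n2←n0 n3←n2 n4←n1 n5←n0 n6←n0 n7←n0 n8←n0
Join-block Dom:
  n5: preds {n3,n4}: {n0,n2,n3} ∩ {n0,n1,n4} = {n0}; idom=n0
  n6: preds {n3,n4}: {n0,n2,n3} ∩ {n0,n1,n4} = {n0}; idom=n0
  n7: preds {n3,n6}: {n0,n2,n3} ∩ {n0,n6} = {n0}; idom=n0
  n8: preds {n2,n5,n7}: {n0,n2} ∩ {n0,n5} ∩ {n0,n7} = {n0}; idom=n0

idom(n8) = n0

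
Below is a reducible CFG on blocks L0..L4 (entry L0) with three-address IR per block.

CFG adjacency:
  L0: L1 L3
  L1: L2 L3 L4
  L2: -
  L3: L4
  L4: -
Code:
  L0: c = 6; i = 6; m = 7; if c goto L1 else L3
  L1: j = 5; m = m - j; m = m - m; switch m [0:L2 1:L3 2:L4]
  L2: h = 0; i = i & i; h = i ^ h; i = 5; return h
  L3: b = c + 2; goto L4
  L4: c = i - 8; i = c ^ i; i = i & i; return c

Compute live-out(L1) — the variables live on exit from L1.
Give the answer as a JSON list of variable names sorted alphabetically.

Answer: ["c", "i"]

Analysis:
Per-block:
  L0: {c,i,m} / ∅
  L1: {j,m} / {m}
  L2: {h,i} / {i}
  L3: {b} / {c}
  L4: {c,i} / {i}

Backward fixpoint:
  L0 li=∅ lo={c,i,m}
  L1 li={c,i,m} lo={c,i}
  L2 li={i} lo=∅
  L3 li={c,i} lo={i}
  L4 li={i} lo=∅

live-out(L1) = ["c", "i"]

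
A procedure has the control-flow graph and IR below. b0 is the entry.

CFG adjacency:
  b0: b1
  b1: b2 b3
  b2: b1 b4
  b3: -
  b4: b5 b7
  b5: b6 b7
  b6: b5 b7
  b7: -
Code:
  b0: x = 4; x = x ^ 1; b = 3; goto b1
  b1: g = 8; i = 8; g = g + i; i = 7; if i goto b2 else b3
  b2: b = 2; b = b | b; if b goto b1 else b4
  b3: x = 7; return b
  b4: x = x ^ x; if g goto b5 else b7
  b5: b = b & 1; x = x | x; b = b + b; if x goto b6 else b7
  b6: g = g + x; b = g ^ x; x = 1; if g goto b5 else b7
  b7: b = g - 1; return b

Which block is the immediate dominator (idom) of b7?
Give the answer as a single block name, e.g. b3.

idom tree: b1←b0 b2←b1 b3←b1 b4←b2 b5←b4 b6←b5 b7←b4
Dom∩ at merges:
  b1: preds {b0,b2}: {b0} ∩ {b0,b1,b2} = {b0}; idom=b0
  b5: preds {b4,b6}: {b0,b1,b2,b4} ∩ {b0,b1,b2,b4,b5,b6} = {b0,b1,b2,b4}; idom=b4
  b7: preds {b4,b5,b6}: {b0,b1,b2,b4} ∩ {b0,b1,b2,b4,b5} ∩ {b0,b1,b2,b4,b5,b6} = {b0,b1,b2,b4}; idom=b4

idom(b7) = b4

Answer: b4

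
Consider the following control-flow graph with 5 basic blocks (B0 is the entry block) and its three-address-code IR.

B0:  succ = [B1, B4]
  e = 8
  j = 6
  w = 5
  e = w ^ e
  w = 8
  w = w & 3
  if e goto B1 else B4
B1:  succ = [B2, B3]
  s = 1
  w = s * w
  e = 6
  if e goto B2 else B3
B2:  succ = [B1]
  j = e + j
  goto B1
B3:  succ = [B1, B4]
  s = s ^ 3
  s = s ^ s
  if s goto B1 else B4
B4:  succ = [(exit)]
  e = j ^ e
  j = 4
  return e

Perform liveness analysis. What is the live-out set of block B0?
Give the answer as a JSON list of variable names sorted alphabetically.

Answer: ["e", "j", "w"]

Working:
def/use:
  B0: def={e,j,w} ue=∅
  B1: def={e,s,w} ue={w}
  B2: def={j} ue={e,j}
  B3: def={s} ue={s}
  B4: def={e,j} ue={e,j}

Live sets:
  B0 li=∅ lo={e,j,w}
  B1 li={j,w} lo={e,j,s,w}
  B2 li={e,j,w} lo={j,w}
  B3 li={e,j,s,w} lo={e,j,w}
  B4 li={e,j} lo=∅

live-out(B0) = ["e", "j", "w"]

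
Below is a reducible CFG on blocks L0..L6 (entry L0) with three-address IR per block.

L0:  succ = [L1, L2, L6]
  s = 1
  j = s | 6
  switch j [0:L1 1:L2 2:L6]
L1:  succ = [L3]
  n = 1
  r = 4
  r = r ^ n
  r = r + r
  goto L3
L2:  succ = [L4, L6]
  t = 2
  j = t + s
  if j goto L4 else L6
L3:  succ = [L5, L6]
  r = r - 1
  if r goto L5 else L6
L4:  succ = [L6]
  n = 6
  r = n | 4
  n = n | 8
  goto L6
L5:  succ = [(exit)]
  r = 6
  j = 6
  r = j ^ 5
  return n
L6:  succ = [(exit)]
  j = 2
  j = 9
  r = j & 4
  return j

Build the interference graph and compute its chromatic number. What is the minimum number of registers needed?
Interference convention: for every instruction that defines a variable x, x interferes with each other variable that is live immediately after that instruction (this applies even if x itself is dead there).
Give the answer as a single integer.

Answer: 3

Derivation:
Per-block:
  L0 def {j,s} use ∅
  L1 def {n,r} use ∅
  L2 def {j,t} use {s}
  L3 def {r} use {r}
  L4 def {n,r} use ∅
  L5 def {j,r} use {n}
  L6 def {j,r} use ∅

Backward fixpoint:
  live L0: ∅→{s}
  live L1: ∅→{n,r}
  live L2: {s}→∅
  live L3: {n,r}→{n}
  live L4: ∅→∅
  live L5: {n}→∅
  live L6: ∅→∅

Conflict graph:
  j: {n,r,s}
  n: {j,r}
  r: {j,n}
  s: {j,t}
  t: {s}

Registers:
  {j,n,r} pairwise interfere (3-clique) ⇒ χ ≥ 3
  assign j→R0 n→R1 r→R2 s→R1 t→R0 — no edge inside a register ⇒ χ ≤ 3
  χ = 3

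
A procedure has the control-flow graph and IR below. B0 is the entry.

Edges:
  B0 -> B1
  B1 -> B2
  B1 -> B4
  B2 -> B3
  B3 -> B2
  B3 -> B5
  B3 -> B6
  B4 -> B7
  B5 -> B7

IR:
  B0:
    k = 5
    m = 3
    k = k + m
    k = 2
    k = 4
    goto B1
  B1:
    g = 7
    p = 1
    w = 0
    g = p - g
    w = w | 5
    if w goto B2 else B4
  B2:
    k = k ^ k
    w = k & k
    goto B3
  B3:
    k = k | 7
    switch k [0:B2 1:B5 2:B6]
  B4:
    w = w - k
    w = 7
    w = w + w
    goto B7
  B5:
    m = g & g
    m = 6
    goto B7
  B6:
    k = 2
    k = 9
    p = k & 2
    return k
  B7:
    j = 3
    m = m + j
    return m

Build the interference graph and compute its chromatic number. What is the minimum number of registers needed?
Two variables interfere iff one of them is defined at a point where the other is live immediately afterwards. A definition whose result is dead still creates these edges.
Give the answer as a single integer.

Per-block:
  B0 def {k,m} use ∅
  B1 def {g,p,w} use ∅
  B2 def {k,w} use {k}
  B3 def {k} use {k}
  B4 def {w} use {k,w}
  B5 def {m} use {g}
  B6 def {k,p} use ∅
  B7 def {j,m} use {m}

Liveness:
  live B0: ∅→{k,m}
  live B1: {k,m}→{g,k,m,w}
  live B2: {g,k}→{g,k}
  live B3: {g,k}→{g,k}
  live B4: {k,m,w}→{m}
  live B5: {g}→{m}
  live B6: ∅→∅
  live B7: {m}→∅

Conflict graph:
  g↔{k,m,p,w}
  j↔{m}
  k↔{g,m,p,w}
  m↔{g,j,k,p,w}
  p↔{g,k,m,w}
  w↔{g,k,m,p}

Chromatic number:
  lower bound: {g,k,m,p,w} mutually conflict ⇒ χ ≥ 5
  assign g→r1 j→r1 k→r2 m→r0 p→r3 w→r4 — no edge inside a register ⇒ χ ≤ 5
  χ = 5

Answer: 5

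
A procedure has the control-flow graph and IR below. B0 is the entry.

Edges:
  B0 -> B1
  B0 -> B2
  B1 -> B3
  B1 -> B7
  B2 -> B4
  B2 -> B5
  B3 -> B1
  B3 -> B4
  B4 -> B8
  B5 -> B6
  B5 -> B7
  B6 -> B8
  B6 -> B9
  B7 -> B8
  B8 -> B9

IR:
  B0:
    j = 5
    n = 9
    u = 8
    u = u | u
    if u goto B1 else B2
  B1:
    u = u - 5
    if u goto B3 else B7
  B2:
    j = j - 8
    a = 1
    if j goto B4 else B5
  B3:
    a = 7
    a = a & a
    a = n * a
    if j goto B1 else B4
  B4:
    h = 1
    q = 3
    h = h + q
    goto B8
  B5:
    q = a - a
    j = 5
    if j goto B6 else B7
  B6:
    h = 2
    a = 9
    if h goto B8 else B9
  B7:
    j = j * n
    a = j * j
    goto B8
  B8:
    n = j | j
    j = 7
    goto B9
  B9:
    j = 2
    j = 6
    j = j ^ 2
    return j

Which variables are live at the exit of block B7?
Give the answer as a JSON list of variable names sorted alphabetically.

Answer: ["j"]

Analysis:
def/use:
  B0 def {j,n,u} use ∅
  B1 def {u} use {u}
  B2 def {a,j} use {j}
  B3 def {a} use {j,n}
  B4 def {h,q} use ∅
  B5 def {j,q} use {a}
  B6 def {a,h} use ∅
  B7 def {a,j} use {j,n}
  B8 def {j,n} use {j}
  B9 def {j} use ∅

Backward fixpoint:
  B0: in=∅ out={j,n,u}
  B1: in={j,n,u} out={j,n,u}
  B2: in={j,n} out={a,j,n}
  B3: in={j,n,u} out={j,n,u}
  B4: in={j} out={j}
  B5: in={a,n} out={j,n}
  B6: in={j} out={j}
  B7: in={j,n} out={j}
  B8: in={j} out=∅
  B9: in=∅ out=∅

live-out(B7) = ["j"]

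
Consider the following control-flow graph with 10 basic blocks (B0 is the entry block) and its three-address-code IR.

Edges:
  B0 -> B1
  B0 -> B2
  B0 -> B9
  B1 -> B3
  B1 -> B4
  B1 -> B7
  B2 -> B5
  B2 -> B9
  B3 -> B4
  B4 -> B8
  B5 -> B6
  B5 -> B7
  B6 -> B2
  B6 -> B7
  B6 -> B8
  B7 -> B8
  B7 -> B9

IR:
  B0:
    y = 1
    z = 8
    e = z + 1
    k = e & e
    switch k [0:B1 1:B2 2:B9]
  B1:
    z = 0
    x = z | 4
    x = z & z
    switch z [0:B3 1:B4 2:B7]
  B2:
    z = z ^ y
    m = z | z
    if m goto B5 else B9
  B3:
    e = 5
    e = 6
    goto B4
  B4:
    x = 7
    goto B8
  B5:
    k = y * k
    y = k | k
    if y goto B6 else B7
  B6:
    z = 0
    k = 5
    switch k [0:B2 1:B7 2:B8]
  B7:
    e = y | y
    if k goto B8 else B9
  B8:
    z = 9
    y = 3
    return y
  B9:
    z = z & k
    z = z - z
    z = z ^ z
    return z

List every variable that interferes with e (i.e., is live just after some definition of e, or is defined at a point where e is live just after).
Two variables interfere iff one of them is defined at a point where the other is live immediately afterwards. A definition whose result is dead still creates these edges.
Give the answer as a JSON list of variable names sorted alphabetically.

Per-block:
  B0 def {e,k,y,z} use ∅
  B1 def {x,z} use ∅
  B2 def {m,z} use {y,z}
  B3 def {e} use ∅
  B4 def {x} use ∅
  B5 def {k,y} use {k,y}
  B6 def {k,z} use ∅
  B7 def {e} use {k,y}
  B8 def {y,z} use ∅
  B9 def {z} use {k,z}

Backward fixpoint:
  live B0: ∅→{k,y,z}
  live B1: {k,y}→{k,y,z}
  live B2: {k,y,z}→{k,y,z}
  live B3: ∅→∅
  live B4: ∅→∅
  live B5: {k,y,z}→{k,y,z}
  live B6: {y}→{k,y,z}
  live B7: {k,y,z}→{k,z}
  live B8: ∅→∅
  live B9: {k,z}→∅

Interference:
  e: {k,y,z}
  k: {e,m,x,y,z}
  m: {k,y,z}
  x: {k,y,z}
  y: {e,k,m,x,z}
  z: {e,k,m,x,y}

N(e) = ["k", "y", "z"]

Answer: ["k", "y", "z"]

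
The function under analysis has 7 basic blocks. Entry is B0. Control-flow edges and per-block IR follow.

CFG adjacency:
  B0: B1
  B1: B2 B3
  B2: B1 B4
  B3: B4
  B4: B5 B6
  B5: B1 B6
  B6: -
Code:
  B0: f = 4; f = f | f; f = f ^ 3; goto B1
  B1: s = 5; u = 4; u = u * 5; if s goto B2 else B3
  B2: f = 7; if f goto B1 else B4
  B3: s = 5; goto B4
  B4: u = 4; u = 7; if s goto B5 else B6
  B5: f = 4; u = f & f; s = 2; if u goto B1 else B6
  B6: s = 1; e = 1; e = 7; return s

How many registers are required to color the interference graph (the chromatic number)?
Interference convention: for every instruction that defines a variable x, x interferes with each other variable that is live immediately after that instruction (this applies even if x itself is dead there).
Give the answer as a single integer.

Answer: 2

Analysis:
def/use:
  B0 def {f} use ∅
  B1 def {s,u} use ∅
  B2 def {f} use ∅
  B3 def {s} use ∅
  B4 def {u} use {s}
  B5 def {f,s,u} use ∅
  B6 def {e,s} use ∅

Liveness:
  B0 li=∅ lo=∅
  B1 li=∅ lo={s}
  B2 li={s} lo={s}
  B3 li=∅ lo={s}
  B4 li={s} lo=∅
  B5 li=∅ lo=∅
  B6 li=∅ lo=∅

Interference:
  e — {s}
  f — {s}
  s — {e,f,u}
  u — {s}

Registers:
  {e,s} pairwise interfere (2-clique) ⇒ χ ≥ 2
  2-colouring: c0={s}  c1={e,f,u}
  χ = 2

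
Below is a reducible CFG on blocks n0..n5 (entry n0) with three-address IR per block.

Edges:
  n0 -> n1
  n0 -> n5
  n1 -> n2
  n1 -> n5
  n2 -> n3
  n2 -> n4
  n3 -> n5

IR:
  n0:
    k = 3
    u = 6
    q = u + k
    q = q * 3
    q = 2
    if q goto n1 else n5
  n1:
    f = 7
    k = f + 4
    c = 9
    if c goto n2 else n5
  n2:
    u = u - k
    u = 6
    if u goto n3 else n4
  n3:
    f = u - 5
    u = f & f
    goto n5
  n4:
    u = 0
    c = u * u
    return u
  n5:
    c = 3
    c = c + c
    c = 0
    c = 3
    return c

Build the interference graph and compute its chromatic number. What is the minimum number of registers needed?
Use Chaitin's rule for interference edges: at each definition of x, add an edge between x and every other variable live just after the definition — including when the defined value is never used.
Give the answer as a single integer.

def/use:
  n0: def={k,q,u} ue=∅
  n1: def={c,f,k} ue=∅
  n2: def={u} ue={k,u}
  n3: def={f,u} ue={u}
  n4: def={c,u} ue=∅
  n5: def={c} ue=∅

Liveness:
  n0 li=∅ lo={u}
  n1 li={u} lo={k,u}
  n2 li={k,u} lo={u}
  n3 li={u} lo=∅
  n4 li=∅ lo=∅
  n5 li=∅ lo=∅

Interference:
  c↔{k,u}
  f↔{u}
  k↔{c,u}
  q↔{u}
  u↔{c,f,k,q}

Colouring:
  clique {c,k,u} ⇒ need ≥ 3
  3-colouring: R0={u}  R1={c,f,q}  R2={k}
  χ = 3

Answer: 3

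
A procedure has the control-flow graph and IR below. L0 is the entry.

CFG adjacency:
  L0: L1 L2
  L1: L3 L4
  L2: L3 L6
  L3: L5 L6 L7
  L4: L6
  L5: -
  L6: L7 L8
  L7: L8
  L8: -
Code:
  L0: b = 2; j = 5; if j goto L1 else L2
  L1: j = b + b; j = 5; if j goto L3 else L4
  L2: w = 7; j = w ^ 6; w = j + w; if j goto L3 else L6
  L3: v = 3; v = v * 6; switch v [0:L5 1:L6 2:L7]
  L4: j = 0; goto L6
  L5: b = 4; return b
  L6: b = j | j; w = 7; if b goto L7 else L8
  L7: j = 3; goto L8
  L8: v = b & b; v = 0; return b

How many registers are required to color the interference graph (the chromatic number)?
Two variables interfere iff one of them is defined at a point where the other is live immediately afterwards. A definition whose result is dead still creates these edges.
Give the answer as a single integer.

Answer: 3

Analysis:
def/use:
  L0: def={b,j} ue=∅
  L1: def={j} ue={b}
  L2: def={j,w} ue=∅
  L3: def={v} ue=∅
  L4: def={j} ue=∅
  L5: def={b} ue=∅
  L6: def={b,w} ue={j}
  L7: def={j} ue=∅
  L8: def={v} ue={b}

Live sets:
  L0: in=∅ out={b}
  L1: in={b} out={b,j}
  L2: in={b} out={b,j}
  L3: in={b,j} out={b,j}
  L4: in=∅ out={j}
  L5: in=∅ out=∅
  L6: in={j} out={b}
  L7: in={b} out={b}
  L8: in={b} out=∅

Interfere edges:
  b — {j,v,w}
  j — {b,v,w}
  v — {b,j}
  w — {b,j}

Registers:
  lower bound: {b,j,v} mutually conflict ⇒ χ ≥ 3
  assign b→c0 j→c1 v→c2 w→c2 — no edge inside a register ⇒ χ ≤ 3
  χ = 3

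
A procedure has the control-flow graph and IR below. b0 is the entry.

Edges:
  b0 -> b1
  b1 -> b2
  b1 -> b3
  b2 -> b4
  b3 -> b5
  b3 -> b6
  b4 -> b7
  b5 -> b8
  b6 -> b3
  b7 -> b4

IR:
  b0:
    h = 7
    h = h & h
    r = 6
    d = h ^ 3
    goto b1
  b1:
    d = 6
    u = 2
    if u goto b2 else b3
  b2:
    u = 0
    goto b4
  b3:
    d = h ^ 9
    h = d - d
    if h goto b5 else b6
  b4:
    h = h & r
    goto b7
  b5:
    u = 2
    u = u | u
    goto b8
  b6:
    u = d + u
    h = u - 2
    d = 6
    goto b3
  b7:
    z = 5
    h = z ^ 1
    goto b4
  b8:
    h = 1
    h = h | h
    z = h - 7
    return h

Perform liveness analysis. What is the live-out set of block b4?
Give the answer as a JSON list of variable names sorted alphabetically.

Per-block:
  b0 def {d,h,r} use ∅
  b1 def {d,u} use ∅
  b2 def {u} use ∅
  b3 def {d,h} use {h}
  b4 def {h} use {h,r}
  b5 def {u} use ∅
  b6 def {d,h,u} use {d,u}
  b7 def {h,z} use ∅
  b8 def {h,z} use ∅

Liveness:
  b0: in=∅ out={h,r}
  b1: in={h,r} out={h,r,u}
  b2: in={h,r} out={h,r}
  b3: in={h,u} out={d,u}
  b4: in={h,r} out={r}
  b5: in=∅ out=∅
  b6: in={d,u} out={h,u}
  b7: in={r} out={h,r}
  b8: in=∅ out=∅

live-out(b4) = ["r"]

Answer: ["r"]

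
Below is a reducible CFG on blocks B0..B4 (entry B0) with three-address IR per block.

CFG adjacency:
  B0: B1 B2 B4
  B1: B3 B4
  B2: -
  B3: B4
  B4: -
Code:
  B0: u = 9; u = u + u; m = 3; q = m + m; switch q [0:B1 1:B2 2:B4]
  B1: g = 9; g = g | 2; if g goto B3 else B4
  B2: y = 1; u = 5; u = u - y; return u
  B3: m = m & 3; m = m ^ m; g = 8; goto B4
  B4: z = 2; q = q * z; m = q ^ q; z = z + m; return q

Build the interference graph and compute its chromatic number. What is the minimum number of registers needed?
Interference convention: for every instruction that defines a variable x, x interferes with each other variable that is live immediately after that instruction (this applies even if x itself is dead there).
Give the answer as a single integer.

Answer: 3

Derivation:
Block summaries:
  B0: def={m,q,u} ue=∅
  B1: def={g} ue=∅
  B2: def={u,y} ue=∅
  B3: def={g,m} ue={m}
  B4: def={m,q,z} ue={q}

Liveness:
  B0 li=∅ lo={m,q}
  B1 li={m,q} lo={m,q}
  B2 li=∅ lo=∅
  B3 li={m,q} lo={q}
  B4 li={q} lo=∅

Conflict graph:
  g — {m,q}
  m — {g,q,z}
  q — {g,m,z}
  u — {y}
  y — {u}
  z — {m,q}

Registers:
  lower bound: {g,m,q} mutually conflict ⇒ χ ≥ 3
  3-colouring: c0={m,u}  c1={q,y}  c2={g,z}
  χ = 3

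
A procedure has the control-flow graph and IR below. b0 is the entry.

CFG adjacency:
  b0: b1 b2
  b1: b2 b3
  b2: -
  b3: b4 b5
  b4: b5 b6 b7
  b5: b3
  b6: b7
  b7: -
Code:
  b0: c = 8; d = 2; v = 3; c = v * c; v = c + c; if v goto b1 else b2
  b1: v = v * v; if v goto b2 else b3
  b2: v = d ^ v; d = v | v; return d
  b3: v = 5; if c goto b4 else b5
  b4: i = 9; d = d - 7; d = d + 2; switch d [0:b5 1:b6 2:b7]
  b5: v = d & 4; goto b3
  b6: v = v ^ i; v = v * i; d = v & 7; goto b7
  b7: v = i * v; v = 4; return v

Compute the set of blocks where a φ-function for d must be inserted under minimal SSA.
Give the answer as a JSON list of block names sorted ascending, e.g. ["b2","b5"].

idom tree: b1←b0 b2←b0 b3←b1 b4←b3 b5←b3 b6←b4 b7←b4
Dom∩ at merges:
  b2: preds {b0,b1}: {b0} ∩ {b0,b1} = {b0}; idom=b0
  b3: preds {b1,b5}: {b0,b1} ∩ {b0,b1,b3,b5} = {b0,b1}; idom=b1
  b5: preds {b3,b4}: {b0,b1,b3} ∩ {b0,b1,b3,b4} = {b0,b1,b3}; idom=b3
  b7: preds {b4,b6}: {b0,b1,b3,b4} ∩ {b0,b1,b3,b4,b6} = {b0,b1,b3,b4}; idom=b4

DF derivation:
  b2←b0: walk · to b0
  b2←b1: walk b1 to b0
  b3←b1: walk · to b1
  b3←b5: walk b5→b3 to b1
  b5←b3: walk · to b3
  b5←b4: walk b4 to b3
  b7←b4: walk · to b4
  b7←b6: walk b6 to b4
  b0 → ∅
  b1 → {b2}
  b2 → ∅
  b3 → {b3}
  b4 → {b5}
  b5 → {b3}
  b6 → {b7}
  b7 → ∅

φ for d: defs {b0,b2,b4,b6}
  DF⁺ = {b3,b5,b7}

Answer: ["b3", "b5", "b7"]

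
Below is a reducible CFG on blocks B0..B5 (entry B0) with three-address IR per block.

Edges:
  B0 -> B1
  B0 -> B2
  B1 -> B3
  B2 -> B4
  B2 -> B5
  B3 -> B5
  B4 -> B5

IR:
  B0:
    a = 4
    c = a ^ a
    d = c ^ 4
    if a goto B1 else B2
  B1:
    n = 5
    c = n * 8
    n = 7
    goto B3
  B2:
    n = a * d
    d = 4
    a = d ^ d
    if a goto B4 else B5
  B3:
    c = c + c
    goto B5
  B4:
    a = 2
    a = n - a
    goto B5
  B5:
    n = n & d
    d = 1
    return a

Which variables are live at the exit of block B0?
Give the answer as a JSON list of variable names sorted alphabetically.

Answer: ["a", "d"]

Derivation:
Block summaries:
  B0 def {a,c,d} use ∅
  B1 def {c,n} use ∅
  B2 def {a,d,n} use {a,d}
  B3 def {c} use {c}
  B4 def {a} use {n}
  B5 def {d,n} use {a,d,n}

Live sets:
  B0 li=∅ lo={a,d}
  B1 li={a,d} lo={a,c,d,n}
  B2 li={a,d} lo={a,d,n}
  B3 li={a,c,d,n} lo={a,d,n}
  B4 li={d,n} lo={a,d,n}
  B5 li={a,d,n} lo=∅

live-out(B0) = ["a", "d"]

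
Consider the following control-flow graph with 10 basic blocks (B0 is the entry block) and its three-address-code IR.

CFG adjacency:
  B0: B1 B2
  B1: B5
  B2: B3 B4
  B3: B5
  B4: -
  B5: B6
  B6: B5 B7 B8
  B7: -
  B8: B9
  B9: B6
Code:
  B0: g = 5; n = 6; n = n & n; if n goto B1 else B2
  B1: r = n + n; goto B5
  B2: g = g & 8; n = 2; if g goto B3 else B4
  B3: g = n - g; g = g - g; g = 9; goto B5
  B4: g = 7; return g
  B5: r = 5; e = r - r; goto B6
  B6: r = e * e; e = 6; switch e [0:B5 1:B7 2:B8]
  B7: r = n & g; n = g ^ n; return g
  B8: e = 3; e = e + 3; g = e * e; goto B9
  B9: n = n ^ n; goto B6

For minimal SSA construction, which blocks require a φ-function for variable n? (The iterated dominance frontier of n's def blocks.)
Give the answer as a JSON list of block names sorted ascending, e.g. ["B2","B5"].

idom tree: B1←B0 B2←B0 B3←B2 B4←B2 B5←B0 B6←B5 B7←B6 B8←B6 B9←B8
Dom∩ at merges:
  B5: preds {B1,B3,B6}: {B0,B1} ∩ {B0,B2,B3} ∩ {B0,B5,B6} = {B0}; idom=B0
  B6: preds {B5,B9}: {B0,B5} ∩ {B0,B5,B6,B8,B9} = {B0,B5}; idom=B5

Frontier:
  B5←B1: walk B1 to B0
  B5←B3: walk B3→B2 to B0
  B5←B6: walk B6→B5 to B0
  B6←B5: walk · to B5
  B6←B9: walk B9→B8→B6 to B5
  B0 → ∅
  B1 → {B5}
  B2 → {B5}
  B3 → {B5}
  B4 → ∅
  B5 → {B5}
  B6 → {B5,B6}
  B7 → ∅
  B8 → {B6}
  B9 → {B6}

φ for n: defs {B0,B2,B7,B9}
  DF⁺ = {B5,B6}

Answer: ["B5", "B6"]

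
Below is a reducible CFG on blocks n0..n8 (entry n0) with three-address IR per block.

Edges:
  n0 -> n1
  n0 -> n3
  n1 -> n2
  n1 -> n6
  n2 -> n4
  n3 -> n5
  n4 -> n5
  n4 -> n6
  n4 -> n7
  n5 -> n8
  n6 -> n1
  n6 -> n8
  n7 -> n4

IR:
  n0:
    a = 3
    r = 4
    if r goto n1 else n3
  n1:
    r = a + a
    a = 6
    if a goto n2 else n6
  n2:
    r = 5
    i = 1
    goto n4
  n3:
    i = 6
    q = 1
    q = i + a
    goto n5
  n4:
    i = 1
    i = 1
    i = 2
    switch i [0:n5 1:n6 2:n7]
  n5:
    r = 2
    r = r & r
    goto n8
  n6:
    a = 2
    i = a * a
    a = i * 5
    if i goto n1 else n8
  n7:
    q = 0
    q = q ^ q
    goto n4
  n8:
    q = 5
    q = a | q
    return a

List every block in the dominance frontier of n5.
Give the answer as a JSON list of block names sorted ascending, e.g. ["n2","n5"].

idom tree: n1←n0 n2←n1 n3←n0 n4←n2 n5←n0 n6←n1 n7←n4 n8←n0
Dom∩ at merges:
  n1: preds {n0,n6}: {n0} ∩ {n0,n1,n6} = {n0}; idom=n0
  n4: preds {n2,n7}: {n0,n1,n2} ∩ {n0,n1,n2,n4,n7} = {n0,n1,n2}; idom=n2
  n5: preds {n3,n4}: {n0,n3} ∩ {n0,n1,n2,n4} = {n0}; idom=n0
  n6: preds {n1,n4}: {n0,n1} ∩ {n0,n1,n2,n4} = {n0,n1}; idom=n1
  n8: preds {n5,n6}: {n0,n5} ∩ {n0,n1,n6} = {n0}; idom=n0

DF derivation:
  n1←n0: walk · to n0
  n1←n6: walk n6→n1 to n0
  n4←n2: walk · to n2
  n4←n7: walk n7→n4 to n2
  n5←n3: walk n3 to n0
  n5←n4: walk n4→n2→n1 to n0
  n6←n1: walk · to n1
  n6←n4: walk n4→n2 to n1
  n8←n5: walk n5 to n0
  n8←n6: walk n6→n1 to n0
  n0: DF=∅
  n1: DF={n1,n5,n8}
  n2: DF={n5,n6}
  n3: DF={n5}
  n4: DF={n4,n5,n6}
  n5: DF={n8}
  n6: DF={n1,n8}
  n7: DF={n4}
  n8: DF=∅

DF(n5) = ["n8"]

Answer: ["n8"]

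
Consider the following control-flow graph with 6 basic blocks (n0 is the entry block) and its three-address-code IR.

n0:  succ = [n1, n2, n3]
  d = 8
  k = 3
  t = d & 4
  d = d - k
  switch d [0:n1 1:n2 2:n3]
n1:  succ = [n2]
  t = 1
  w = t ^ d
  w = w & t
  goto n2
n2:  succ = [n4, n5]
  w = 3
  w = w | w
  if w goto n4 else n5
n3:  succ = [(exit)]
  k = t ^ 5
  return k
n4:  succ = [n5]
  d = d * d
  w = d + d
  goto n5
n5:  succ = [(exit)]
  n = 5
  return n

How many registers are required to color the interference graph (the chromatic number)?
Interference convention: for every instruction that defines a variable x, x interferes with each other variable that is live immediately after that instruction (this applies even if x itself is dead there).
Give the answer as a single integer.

Per-block:
  n0: {d,k,t} / ∅
  n1: {t,w} / {d}
  n2: {w} / ∅
  n3: {k} / {t}
  n4: {d,w} / {d}
  n5: {n} / ∅

Liveness:
  live n0: ∅→{d,t}
  live n1: {d}→{d}
  live n2: {d}→{d}
  live n3: {t}→∅
  live n4: {d}→∅
  live n5: ∅→∅

Conflict graph:
  d — {k,t,w}
  k — {d,t}
  n — ∅
  t — {d,k,w}
  w — {d,t}

Registers:
  lower bound: {d,k,t} mutually conflict ⇒ χ ≥ 3
  assign d→R0 k→R2 n→R0 t→R1 w→R2 — no edge inside a register ⇒ χ ≤ 3
  χ = 3

Answer: 3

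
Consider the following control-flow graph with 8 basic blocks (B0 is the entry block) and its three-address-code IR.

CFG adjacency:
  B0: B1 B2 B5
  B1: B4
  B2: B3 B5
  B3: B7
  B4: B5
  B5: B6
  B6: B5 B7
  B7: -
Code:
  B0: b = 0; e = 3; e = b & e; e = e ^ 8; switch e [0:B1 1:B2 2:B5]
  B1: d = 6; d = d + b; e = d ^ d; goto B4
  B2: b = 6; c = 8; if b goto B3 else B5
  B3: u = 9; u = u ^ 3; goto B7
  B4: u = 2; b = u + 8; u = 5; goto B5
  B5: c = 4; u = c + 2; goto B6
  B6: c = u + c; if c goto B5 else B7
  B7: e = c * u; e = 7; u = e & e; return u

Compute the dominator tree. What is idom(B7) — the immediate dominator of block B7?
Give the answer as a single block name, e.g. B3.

Answer: B0

Analysis:
idom tree: B1←B0 B2←B0 B3←B2 B4←B1 B5←B0 B6←B5 B7←B0
Join-block Dom:
  B5: preds {B0,B2,B4,B6}: {B0} ∩ {B0,B2} ∩ {B0,B1,B4} ∩ {B0,B5,B6} = {B0}; idom=B0
  B7: preds {B3,B6}: {B0,B2,B3} ∩ {B0,B5,B6} = {B0}; idom=B0

idom(B7) = B0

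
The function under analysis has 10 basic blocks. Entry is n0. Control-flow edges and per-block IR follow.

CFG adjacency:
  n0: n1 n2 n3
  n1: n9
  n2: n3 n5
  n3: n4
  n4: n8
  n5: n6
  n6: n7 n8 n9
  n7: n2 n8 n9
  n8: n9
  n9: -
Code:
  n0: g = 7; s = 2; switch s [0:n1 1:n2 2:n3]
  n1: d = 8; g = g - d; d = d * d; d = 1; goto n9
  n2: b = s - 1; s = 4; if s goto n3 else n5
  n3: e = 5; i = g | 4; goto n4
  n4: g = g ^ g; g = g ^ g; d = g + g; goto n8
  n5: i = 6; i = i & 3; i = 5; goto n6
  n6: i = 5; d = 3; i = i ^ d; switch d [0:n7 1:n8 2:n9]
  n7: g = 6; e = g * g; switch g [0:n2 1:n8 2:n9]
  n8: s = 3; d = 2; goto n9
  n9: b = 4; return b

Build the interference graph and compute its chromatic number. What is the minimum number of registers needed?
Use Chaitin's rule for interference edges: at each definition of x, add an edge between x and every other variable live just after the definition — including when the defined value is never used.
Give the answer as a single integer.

Answer: 4

Analysis:
Block summaries:
  n0 def {g,s} use ∅
  n1 def {d,g} use {g}
  n2 def {b,s} use {s}
  n3 def {e,i} use {g}
  n4 def {d,g} use {g}
  n5 def {i} use ∅
  n6 def {d,i} use ∅
  n7 def {e,g} use ∅
  n8 def {d,s} use ∅
  n9 def {b} use ∅

Liveness:
  live n0: ∅→{g,s}
  live n1: {g}→∅
  live n2: {g,s}→{g,s}
  live n3: {g}→{g}
  live n4: {g}→∅
  live n5: {s}→{s}
  live n6: {s}→{s}
  live n7: {s}→{g,s}
  live n8: ∅→∅
  live n9: ∅→∅

Interference:
  b — {g}
  d — {g,i,s}
  e — {g,s}
  g — {b,d,e,i,s}
  i — {d,g,s}
  s — {d,e,g,i}

Colouring:
  {d,g,i,s} pairwise interfere (4-clique) ⇒ χ ≥ 4
  4-colouring: r0={g}  r1={b,s}  r2={d,e}  r3={i}
  χ = 4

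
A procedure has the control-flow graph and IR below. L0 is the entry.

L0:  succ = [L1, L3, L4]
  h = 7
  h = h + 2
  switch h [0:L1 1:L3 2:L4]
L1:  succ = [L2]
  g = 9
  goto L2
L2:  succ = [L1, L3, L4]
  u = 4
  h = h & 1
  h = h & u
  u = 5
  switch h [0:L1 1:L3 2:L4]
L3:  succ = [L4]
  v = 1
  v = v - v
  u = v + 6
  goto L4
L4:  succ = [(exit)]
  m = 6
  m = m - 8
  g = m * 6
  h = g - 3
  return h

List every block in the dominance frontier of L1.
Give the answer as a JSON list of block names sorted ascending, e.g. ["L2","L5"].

idom tree: L1←L0 L2←L1 L3←L0 L4←L0
Dom∩ at merges:
  L1: preds {L0,L2}: {L0} ∩ {L0,L1,L2} = {L0}; idom=L0
  L3: preds {L0,L2}: {L0} ∩ {L0,L1,L2} = {L0}; idom=L0
  L4: preds {L0,L2,L3}: {L0} ∩ {L0,L1,L2} ∩ {L0,L3} = {L0}; idom=L0

Frontier:
  join L1 pred L0: · stop@L0
  join L1 pred L2: L2→L1 stop@L0
  join L3 pred L0: · stop@L0
  join L3 pred L2: L2→L1 stop@L0
  join L4 pred L0: · stop@L0
  join L4 pred L2: L2→L1 stop@L0
  join L4 pred L3: L3 stop@L0
  DF(L0)=∅
  DF(L1)={L1,L3,L4}
  DF(L2)={L1,L3,L4}
  DF(L3)={L4}
  DF(L4)=∅

DF(L1) = ["L1", "L3", "L4"]

Answer: ["L1", "L3", "L4"]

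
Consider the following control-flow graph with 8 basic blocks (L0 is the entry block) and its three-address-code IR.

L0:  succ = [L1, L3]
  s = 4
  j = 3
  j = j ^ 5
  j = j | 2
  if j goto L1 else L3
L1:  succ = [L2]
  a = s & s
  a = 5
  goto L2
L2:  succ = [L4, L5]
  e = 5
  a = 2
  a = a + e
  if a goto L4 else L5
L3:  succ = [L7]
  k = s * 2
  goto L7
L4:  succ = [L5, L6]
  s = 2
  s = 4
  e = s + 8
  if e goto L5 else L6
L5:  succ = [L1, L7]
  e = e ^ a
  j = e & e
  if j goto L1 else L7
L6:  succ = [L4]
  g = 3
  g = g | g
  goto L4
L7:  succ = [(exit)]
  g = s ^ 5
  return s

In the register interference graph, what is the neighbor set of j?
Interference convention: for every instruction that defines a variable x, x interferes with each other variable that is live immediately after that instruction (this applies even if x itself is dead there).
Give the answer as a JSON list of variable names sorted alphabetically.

Answer: ["s"]

Analysis:
def/use:
  L0: def={j,s} ue=∅
  L1: def={a} ue={s}
  L2: def={a,e} ue=∅
  L3: def={k} ue={s}
  L4: def={e,s} ue=∅
  L5: def={e,j} ue={a,e}
  L6: def={g} ue=∅
  L7: def={g} ue={s}

Live sets:
  L0 li=∅ lo={s}
  L1 li={s} lo={s}
  L2 li={s} lo={a,e,s}
  L3 li={s} lo={s}
  L4 li={a} lo={a,e,s}
  L5 li={a,e,s} lo={s}
  L6 li={a} lo={a}
  L7 li={s} lo=∅

Interfere edges:
  a: {e,g,s}
  e: {a,s}
  g: {a,s}
  j: {s}
  k: {s}
  s: {a,e,g,j,k}

N(j) = ["s"]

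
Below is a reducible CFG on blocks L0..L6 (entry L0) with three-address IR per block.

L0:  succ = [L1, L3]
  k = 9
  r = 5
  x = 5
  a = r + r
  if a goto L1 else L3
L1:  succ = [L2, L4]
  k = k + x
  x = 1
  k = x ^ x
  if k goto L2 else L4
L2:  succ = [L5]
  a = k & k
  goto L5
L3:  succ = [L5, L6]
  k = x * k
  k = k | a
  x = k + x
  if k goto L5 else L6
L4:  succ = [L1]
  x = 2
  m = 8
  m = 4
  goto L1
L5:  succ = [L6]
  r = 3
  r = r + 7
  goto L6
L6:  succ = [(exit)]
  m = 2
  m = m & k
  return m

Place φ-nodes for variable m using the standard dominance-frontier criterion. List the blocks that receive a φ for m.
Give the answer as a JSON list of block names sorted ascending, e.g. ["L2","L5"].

Answer: ["L1", "L5", "L6"]

Working:
idom tree: L1←L0 L2←L1 L3←L0 L4←L1 L5←L0 L6←L0
Join-block Dom:
  L1: preds {L0,L4}: {L0} ∩ {L0,L1,L4} = {L0}; idom=L0
  L5: preds {L2,L3}: {L0,L1,L2} ∩ {L0,L3} = {L0}; idom=L0
  L6: preds {L3,L5}: {L0,L3} ∩ {L0,L5} = {L0}; idom=L0

DF derivation:
  join L1 pred L0: · stop@L0
  join L1 pred L4: L4→L1 stop@L0
  join L5 pred L2: L2→L1 stop@L0
  join L5 pred L3: L3 stop@L0
  join L6 pred L3: L3 stop@L0
  join L6 pred L5: L5 stop@L0
  L0: DF=∅
  L1: DF={L1,L5}
  L2: DF={L5}
  L3: DF={L5,L6}
  L4: DF={L1}
  L5: DF={L6}
  L6: DF=∅

φ for m: defs {L4,L6}
  DF⁺ = {L1,L5,L6}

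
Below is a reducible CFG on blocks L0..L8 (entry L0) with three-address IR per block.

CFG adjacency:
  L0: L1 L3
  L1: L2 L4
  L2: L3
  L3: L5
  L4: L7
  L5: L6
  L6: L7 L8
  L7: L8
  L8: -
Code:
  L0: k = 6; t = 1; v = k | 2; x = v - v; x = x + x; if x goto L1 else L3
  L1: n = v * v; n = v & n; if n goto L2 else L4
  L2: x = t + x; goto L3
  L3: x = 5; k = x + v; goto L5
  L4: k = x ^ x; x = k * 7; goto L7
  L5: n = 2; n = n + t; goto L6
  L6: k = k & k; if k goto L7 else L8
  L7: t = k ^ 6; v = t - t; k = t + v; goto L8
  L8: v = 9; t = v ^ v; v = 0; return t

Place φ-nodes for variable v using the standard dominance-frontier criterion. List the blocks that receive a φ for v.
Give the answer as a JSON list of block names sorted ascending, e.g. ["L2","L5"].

idom tree: L1←L0 L2←L1 L3←L0 L4←L1 L5←L3 L6←L5 L7←L0 L8←L0
Dom at joins:
  L3: preds {L0,L2}: {L0} ∩ {L0,L1,L2} = {L0}; idom=L0
  L7: preds {L4,L6}: {L0,L1,L4} ∩ {L0,L3,L5,L6} = {L0}; idom=L0
  L8: preds {L6,L7}: {L0,L3,L5,L6} ∩ {L0,L7} = {L0}; idom=L0

DF derivation:
  L3←L0: walk · to L0
  L3←L2: walk L2→L1 to L0
  L7←L4: walk L4→L1 to L0
  L7←L6: walk L6→L5→L3 to L0
  L8←L6: walk L6→L5→L3 to L0
  L8←L7: walk L7 to L0
  DF(L0)=∅
  DF(L1)={L3,L7}
  DF(L2)={L3}
  DF(L3)={L7,L8}
  DF(L4)={L7}
  DF(L5)={L7,L8}
  DF(L6)={L7,L8}
  DF(L7)={L8}
  DF(L8)=∅

φ for v: defs {L0,L7,L8}
  DF⁺ = {L8}

Answer: ["L8"]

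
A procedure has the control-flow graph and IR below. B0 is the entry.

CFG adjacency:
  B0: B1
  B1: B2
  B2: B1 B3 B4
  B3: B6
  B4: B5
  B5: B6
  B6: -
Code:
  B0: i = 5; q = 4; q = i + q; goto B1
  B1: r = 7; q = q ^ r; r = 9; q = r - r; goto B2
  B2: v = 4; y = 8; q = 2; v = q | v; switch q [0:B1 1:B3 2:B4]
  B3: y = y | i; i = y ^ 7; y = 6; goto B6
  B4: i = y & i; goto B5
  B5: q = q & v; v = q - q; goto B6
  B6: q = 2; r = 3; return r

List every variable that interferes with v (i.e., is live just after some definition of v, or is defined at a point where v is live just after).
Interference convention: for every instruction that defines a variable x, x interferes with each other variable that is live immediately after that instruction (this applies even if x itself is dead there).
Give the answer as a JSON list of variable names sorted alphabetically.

Per-block:
  B0: def={i,q} ue=∅
  B1: def={q,r} ue={q}
  B2: def={q,v,y} ue=∅
  B3: def={i,y} ue={i,y}
  B4: def={i} ue={i,y}
  B5: def={q,v} ue={q,v}
  B6: def={q,r} ue=∅

Liveness:
  B0: in=∅ out={i,q}
  B1: in={i,q} out={i}
  B2: in={i} out={i,q,v,y}
  B3: in={i,y} out=∅
  B4: in={i,q,v,y} out={q,v}
  B5: in={q,v} out=∅
  B6: in=∅ out=∅

Interference:
  i: {q,r,v,y}
  q: {i,r,v,y}
  r: {i,q}
  v: {i,q,y}
  y: {i,q,v}

N(v) = ["i", "q", "y"]

Answer: ["i", "q", "y"]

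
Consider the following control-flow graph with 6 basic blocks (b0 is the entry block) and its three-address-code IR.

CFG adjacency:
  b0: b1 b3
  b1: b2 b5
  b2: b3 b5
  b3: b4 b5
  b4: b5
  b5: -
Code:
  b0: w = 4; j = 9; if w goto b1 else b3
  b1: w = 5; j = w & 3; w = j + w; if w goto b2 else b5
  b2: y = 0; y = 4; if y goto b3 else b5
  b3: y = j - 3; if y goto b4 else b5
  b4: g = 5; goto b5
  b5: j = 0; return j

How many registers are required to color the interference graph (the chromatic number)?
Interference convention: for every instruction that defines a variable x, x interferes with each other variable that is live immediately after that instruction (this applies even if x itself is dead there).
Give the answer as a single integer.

Block summaries:
  b0 def {j,w} use ∅
  b1 def {j,w} use ∅
  b2 def {y} use ∅
  b3 def {y} use {j}
  b4 def {g} use ∅
  b5 def {j} use ∅

Backward fixpoint:
  live b0: ∅→{j}
  live b1: ∅→{j}
  live b2: {j}→{j}
  live b3: {j}→∅
  live b4: ∅→∅
  live b5: ∅→∅

Interfere edges:
  g↔∅
  j↔{w,y}
  w↔{j}
  y↔{j}

Chromatic number:
  clique {j,w} ⇒ need ≥ 2
  2-colouring: c0={g,j}  c1={w,y}
  χ = 2

Answer: 2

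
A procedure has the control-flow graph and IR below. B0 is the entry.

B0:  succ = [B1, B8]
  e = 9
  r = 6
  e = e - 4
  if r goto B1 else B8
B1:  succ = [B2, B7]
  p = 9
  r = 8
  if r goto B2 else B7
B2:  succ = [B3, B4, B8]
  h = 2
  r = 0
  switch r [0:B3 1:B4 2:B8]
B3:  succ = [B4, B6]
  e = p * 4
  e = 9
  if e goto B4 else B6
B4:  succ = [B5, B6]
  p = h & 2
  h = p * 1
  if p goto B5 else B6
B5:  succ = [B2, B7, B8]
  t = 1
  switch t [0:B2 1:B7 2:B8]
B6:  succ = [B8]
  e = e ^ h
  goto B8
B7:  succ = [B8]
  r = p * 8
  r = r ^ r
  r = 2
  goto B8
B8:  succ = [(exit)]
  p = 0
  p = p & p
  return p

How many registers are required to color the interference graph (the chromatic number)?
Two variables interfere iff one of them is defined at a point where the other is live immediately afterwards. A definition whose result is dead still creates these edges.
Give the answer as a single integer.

Answer: 4

Working:
Block summaries:
  B0: def={e,r} ue=∅
  B1: def={p,r} ue=∅
  B2: def={h,r} ue=∅
  B3: def={e} ue={p}
  B4: def={h,p} ue={h}
  B5: def={t} ue=∅
  B6: def={e} ue={e,h}
  B7: def={r} ue={p}
  B8: def={p} ue=∅

Liveness:
  B0: in=∅ out={e}
  B1: in={e} out={e,p}
  B2: in={e,p} out={e,h,p}
  B3: in={h,p} out={e,h}
  B4: in={e,h} out={e,h,p}
  B5: in={e,p} out={e,p}
  B6: in={e,h} out=∅
  B7: in={p} out=∅
  B8: in=∅ out=∅

Conflict graph:
  e: {h,p,r,t}
  h: {e,p,r}
  p: {e,h,r,t}
  r: {e,h,p}
  t: {e,p}

Registers:
  clique {e,h,p,r} ⇒ need ≥ 4
  4-colouring: c0={e}  c1={p}  c2={h,t}  c3={r}
  χ = 4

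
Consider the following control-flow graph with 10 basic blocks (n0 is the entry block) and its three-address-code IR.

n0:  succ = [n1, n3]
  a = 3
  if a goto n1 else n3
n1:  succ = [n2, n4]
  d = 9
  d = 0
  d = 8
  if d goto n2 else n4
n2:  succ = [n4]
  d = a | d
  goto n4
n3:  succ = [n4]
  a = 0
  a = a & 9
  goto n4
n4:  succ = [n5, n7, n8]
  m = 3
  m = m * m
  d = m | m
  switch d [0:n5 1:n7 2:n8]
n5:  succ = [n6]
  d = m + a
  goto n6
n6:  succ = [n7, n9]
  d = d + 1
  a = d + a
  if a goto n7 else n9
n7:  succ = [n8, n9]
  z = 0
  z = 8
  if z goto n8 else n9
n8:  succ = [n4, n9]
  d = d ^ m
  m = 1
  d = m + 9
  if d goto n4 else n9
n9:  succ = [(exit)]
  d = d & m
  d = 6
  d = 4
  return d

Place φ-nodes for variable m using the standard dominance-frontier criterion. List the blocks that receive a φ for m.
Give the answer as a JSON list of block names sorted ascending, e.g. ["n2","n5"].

Answer: ["n4", "n9"]

Working:
idom tree: n1←n0 n2←n1 n3←n0 n4←n0 n5←n4 n6←n5 n7←n4 n8←n4 n9←n4
Dom∩ at merges:
  n4: preds {n1,n2,n3,n8}: {n0,n1} ∩ {n0,n1,n2} ∩ {n0,n3} ∩ {n0,n4,n8} = {n0}; idom=n0
  n7: preds {n4,n6}: {n0,n4} ∩ {n0,n4,n5,n6} = {n0,n4}; idom=n4
  n8: preds {n4,n7}: {n0,n4} ∩ {n0,n4,n7} = {n0,n4}; idom=n4
  n9: preds {n6,n7,n8}: {n0,n4,n5,n6} ∩ {n0,n4,n7} ∩ {n0,n4,n8} = {n0,n4}; idom=n4

DF derivation:
  join n4 pred n1: n1 stop@n0
  join n4 pred n2: n2→n1 stop@n0
  join n4 pred n3: n3 stop@n0
  join n4 pred n8: n8→n4 stop@n0
  join n7 pred n4: · stop@n4
  join n7 pred n6: n6→n5 stop@n4
  join n8 pred n4: · stop@n4
  join n8 pred n7: n7 stop@n4
  join n9 pred n6: n6→n5 stop@n4
  join n9 pred n7: n7 stop@n4
  join n9 pred n8: n8 stop@n4
  DF(n0)=∅
  DF(n1)={n4}
  DF(n2)={n4}
  DF(n3)={n4}
  DF(n4)={n4}
  DF(n5)={n7,n9}
  DF(n6)={n7,n9}
  DF(n7)={n8,n9}
  DF(n8)={n4,n9}
  DF(n9)=∅

φ for m: defs {n4,n8}
  DF⁺ = {n4,n9}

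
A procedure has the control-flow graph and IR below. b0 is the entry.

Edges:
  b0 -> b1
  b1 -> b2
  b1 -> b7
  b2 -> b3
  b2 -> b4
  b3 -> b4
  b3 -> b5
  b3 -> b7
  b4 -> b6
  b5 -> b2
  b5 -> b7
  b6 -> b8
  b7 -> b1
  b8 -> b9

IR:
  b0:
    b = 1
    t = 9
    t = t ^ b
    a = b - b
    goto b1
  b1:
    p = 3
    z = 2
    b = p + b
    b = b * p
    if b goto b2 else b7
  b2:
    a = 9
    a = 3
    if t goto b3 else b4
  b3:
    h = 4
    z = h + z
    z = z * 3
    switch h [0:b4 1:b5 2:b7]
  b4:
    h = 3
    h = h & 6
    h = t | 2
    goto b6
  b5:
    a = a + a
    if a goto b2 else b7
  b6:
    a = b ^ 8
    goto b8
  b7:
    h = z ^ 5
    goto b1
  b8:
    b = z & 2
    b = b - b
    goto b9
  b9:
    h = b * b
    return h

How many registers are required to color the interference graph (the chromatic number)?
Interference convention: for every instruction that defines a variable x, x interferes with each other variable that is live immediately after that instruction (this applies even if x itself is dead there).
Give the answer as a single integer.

def/use:
  b0: def={a,b,t} ue=∅
  b1: def={b,p,z} ue={b}
  b2: def={a} ue={t}
  b3: def={h,z} ue={z}
  b4: def={h} ue={t}
  b5: def={a} ue={a}
  b6: def={a} ue={b}
  b7: def={h} ue={z}
  b8: def={b} ue={z}
  b9: def={h} ue={b}

Liveness:
  live b0: ∅→{b,t}
  live b1: {b,t}→{b,t,z}
  live b2: {b,t,z}→{a,b,t,z}
  live b3: {a,b,t,z}→{a,b,t,z}
  live b4: {b,t,z}→{b,z}
  live b5: {a,b,t,z}→{b,t,z}
  live b6: {b,z}→{z}
  live b7: {b,t,z}→{b,t}
  live b8: {z}→{b}
  live b9: {b}→∅

Conflict graph:
  a: {b,h,t,z}
  b: {a,h,p,t,z}
  h: {a,b,t,z}
  p: {b,t,z}
  t: {a,b,h,p,z}
  z: {a,b,h,p,t}

Chromatic number:
  clique {a,b,h,t,z} ⇒ need ≥ 5
  assign a→c3 b→c0 h→c4 p→c3 t→c1 z→c2 — no edge inside a register ⇒ χ ≤ 5
  χ = 5

Answer: 5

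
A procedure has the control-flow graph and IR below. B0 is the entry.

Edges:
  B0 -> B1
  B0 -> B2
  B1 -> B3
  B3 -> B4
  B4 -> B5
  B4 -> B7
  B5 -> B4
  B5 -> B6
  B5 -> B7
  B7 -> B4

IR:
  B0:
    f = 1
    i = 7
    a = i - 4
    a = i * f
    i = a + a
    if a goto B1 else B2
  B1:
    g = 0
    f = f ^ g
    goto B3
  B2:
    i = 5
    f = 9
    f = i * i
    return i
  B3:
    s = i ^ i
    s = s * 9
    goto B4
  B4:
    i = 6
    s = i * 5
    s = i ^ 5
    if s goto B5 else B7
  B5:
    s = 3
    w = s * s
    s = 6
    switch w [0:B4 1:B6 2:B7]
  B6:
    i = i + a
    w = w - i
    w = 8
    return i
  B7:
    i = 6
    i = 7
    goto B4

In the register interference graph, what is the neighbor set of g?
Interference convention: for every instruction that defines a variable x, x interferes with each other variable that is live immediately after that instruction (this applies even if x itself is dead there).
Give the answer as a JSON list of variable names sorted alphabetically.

def/use:
  B0 def {a,f,i} use ∅
  B1 def {f,g} use {f}
  B2 def {f,i} use ∅
  B3 def {s} use {i}
  B4 def {i,s} use ∅
  B5 def {s,w} use ∅
  B6 def {i,w} use {a,i,w}
  B7 def {i} use ∅

Live sets:
  live B0: ∅→{a,f,i}
  live B1: {a,f,i}→{a,i}
  live B2: ∅→∅
  live B3: {a,i}→{a}
  live B4: {a}→{a,i}
  live B5: {a,i}→{a,i,w}
  live B6: {a,i,w}→∅
  live B7: {a}→{a}

Interference:
  a — {f,g,i,s,w}
  f — {a,g,i}
  g — {a,f,i}
  i — {a,f,g,s,w}
  s — {a,i,w}
  w — {a,i,s}

N(g) = ["a", "f", "i"]

Answer: ["a", "f", "i"]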